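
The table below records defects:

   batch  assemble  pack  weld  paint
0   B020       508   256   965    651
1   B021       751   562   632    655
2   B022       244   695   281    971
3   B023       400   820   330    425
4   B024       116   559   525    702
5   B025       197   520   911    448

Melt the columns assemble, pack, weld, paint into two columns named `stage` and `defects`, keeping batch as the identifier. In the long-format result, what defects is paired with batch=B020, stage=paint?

651

Unpivoting turns each (batch, wide-column) pair into one long row.
The wide cell at row B020, column paint holds 651, so the long row (B020, paint) has defects=651.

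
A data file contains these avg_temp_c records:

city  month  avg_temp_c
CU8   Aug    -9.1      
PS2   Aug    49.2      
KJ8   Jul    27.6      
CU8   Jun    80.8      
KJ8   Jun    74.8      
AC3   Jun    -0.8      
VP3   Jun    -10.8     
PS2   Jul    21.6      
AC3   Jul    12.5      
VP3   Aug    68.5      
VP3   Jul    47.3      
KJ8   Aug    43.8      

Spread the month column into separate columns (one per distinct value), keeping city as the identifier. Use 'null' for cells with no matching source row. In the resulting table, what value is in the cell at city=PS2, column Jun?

null

No long-format row has city=PS2 and month=Jun, so the cell is null.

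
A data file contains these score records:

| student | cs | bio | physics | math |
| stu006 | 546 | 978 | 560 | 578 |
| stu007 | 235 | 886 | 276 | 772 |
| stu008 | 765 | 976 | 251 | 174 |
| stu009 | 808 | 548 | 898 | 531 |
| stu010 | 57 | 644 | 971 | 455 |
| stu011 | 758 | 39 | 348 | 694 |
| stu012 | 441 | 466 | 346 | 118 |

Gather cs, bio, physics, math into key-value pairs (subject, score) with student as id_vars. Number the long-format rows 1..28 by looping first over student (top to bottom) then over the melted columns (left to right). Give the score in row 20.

455

28 rows total (7 × 4). Row 20: index ⌊(20-1)/4⌋ = 4 into student → stu010; (20-1) mod 4 = 3 into the melted columns → math.
So row 20 is (stu010, math, 455); score = 455.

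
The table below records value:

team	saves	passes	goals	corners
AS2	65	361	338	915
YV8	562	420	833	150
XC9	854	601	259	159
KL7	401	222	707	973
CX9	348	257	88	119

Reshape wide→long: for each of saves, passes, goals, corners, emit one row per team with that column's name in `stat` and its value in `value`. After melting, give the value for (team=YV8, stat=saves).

562

Unpivoting turns each (team, wide-column) pair into one long row.
The wide cell at row YV8, column saves holds 562, so the long row (YV8, saves) has value=562.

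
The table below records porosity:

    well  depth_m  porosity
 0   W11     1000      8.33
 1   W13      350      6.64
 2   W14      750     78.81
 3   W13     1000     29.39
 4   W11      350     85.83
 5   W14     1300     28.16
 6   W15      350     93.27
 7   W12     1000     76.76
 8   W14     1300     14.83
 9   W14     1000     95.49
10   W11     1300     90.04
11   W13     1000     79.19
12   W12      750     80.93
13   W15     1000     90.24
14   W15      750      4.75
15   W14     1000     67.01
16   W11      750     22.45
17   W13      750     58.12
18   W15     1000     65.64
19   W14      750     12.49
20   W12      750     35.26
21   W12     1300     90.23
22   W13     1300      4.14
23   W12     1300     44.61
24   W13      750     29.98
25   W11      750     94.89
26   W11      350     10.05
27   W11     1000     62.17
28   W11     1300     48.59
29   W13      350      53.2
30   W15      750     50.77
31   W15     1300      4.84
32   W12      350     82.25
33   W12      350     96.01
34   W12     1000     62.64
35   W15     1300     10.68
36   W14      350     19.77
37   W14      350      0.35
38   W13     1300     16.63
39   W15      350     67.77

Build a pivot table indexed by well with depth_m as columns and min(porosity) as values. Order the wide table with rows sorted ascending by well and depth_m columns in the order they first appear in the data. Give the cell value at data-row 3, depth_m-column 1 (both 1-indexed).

With rows sorted ascending by well, row 3 is well=W13. depth_m columns in first-appearance order: 1000, 350, 750, 1300; column 1 is 1000.
Long rows with well=W13, depth_m=1000: min(29.39, 79.19) = 29.39.

29.39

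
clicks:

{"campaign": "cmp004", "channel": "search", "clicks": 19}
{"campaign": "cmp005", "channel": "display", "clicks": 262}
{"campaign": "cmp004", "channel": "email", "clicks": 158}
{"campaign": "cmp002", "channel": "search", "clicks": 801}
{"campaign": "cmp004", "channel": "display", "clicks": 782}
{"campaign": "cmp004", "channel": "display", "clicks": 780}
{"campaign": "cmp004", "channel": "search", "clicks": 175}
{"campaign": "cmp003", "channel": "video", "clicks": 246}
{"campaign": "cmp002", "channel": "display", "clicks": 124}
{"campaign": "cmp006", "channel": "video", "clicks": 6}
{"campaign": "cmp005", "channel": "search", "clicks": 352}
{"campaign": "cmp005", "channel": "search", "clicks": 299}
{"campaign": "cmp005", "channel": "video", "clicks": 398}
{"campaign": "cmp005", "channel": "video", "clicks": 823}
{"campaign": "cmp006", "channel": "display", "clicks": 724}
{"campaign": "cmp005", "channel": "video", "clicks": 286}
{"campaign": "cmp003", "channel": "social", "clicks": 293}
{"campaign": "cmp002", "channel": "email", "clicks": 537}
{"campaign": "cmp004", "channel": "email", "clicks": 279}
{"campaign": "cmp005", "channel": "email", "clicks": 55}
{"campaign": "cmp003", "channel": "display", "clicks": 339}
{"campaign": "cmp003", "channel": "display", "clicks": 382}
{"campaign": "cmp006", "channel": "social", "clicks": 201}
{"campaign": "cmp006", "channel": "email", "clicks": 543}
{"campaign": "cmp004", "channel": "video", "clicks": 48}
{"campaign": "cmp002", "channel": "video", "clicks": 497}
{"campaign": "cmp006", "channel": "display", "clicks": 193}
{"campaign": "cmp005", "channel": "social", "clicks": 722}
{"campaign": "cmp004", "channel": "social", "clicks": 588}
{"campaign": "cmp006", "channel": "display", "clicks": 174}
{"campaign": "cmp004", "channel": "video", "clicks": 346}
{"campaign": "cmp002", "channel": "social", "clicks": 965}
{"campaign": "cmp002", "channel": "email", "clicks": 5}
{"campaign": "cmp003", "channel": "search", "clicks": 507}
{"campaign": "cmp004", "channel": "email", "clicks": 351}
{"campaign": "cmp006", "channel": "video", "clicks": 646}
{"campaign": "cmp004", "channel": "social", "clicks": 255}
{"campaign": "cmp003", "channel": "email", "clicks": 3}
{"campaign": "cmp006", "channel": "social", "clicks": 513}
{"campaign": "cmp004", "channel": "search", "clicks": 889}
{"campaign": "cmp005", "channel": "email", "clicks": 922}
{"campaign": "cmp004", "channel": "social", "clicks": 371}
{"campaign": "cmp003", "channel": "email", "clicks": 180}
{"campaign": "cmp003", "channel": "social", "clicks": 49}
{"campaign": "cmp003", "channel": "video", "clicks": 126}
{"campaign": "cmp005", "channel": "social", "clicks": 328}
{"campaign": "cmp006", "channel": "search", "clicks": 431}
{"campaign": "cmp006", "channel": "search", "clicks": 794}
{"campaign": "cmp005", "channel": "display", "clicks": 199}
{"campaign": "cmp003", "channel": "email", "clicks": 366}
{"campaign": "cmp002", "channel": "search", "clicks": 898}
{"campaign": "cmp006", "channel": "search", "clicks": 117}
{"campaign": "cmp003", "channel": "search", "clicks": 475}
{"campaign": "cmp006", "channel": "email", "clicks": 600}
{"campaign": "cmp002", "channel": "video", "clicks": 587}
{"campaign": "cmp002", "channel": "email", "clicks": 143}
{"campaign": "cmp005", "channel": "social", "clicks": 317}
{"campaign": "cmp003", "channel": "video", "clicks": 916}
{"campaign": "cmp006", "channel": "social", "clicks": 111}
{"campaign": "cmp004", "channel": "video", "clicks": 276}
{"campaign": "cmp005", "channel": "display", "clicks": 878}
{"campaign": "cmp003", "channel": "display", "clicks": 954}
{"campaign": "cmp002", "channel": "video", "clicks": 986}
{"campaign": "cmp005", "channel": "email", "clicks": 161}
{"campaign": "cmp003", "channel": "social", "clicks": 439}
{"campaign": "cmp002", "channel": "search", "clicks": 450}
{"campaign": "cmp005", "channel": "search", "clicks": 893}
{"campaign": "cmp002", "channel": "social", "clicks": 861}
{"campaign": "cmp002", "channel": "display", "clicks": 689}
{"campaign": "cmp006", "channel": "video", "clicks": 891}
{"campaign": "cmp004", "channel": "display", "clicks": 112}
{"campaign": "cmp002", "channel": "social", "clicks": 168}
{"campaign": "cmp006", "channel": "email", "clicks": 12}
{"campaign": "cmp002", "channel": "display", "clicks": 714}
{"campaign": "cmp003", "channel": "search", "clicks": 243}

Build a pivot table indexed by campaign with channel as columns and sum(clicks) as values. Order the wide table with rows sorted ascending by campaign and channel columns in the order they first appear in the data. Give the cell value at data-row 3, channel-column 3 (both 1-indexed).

788

With rows sorted ascending by campaign, row 3 is campaign=cmp004. channel columns in first-appearance order: search, display, email, video, social; column 3 is email.
Long rows with campaign=cmp004, channel=email: 158 + 279 + 351 = 788.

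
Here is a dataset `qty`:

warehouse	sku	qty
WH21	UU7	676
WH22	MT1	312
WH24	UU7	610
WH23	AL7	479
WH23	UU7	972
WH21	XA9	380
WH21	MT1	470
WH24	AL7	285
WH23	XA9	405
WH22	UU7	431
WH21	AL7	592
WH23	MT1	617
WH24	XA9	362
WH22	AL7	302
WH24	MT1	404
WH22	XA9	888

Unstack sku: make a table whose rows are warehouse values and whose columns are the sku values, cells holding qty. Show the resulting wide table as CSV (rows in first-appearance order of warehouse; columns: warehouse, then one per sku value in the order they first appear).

Columns: warehouse plus the 4 distinct sku values (UU7, MT1, AL7, XA9).
For example, row WH21 column UU7 takes qty=676 from the long row (WH21, UU7).

warehouse,UU7,MT1,AL7,XA9
WH21,676,470,592,380
WH22,431,312,302,888
WH24,610,404,285,362
WH23,972,617,479,405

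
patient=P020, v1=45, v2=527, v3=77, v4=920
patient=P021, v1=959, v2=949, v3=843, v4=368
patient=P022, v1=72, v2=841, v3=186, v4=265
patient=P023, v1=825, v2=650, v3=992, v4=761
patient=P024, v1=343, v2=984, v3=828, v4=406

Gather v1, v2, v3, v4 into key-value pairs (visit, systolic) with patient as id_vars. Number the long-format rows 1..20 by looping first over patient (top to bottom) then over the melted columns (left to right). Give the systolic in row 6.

949

20 rows total (5 × 4). Row 6: index ⌊(6-1)/4⌋ = 1 into patient → P021; (6-1) mod 4 = 1 into the melted columns → v2.
So row 6 is (P021, v2, 949); systolic = 949.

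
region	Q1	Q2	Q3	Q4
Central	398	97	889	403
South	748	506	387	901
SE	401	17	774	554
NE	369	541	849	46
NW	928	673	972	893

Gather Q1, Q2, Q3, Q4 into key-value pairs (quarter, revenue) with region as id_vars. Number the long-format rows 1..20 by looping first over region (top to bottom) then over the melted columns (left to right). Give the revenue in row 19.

972

20 rows total (5 × 4). Row 19: index ⌊(19-1)/4⌋ = 4 into region → NW; (19-1) mod 4 = 2 into the melted columns → Q3.
So row 19 is (NW, Q3, 972); revenue = 972.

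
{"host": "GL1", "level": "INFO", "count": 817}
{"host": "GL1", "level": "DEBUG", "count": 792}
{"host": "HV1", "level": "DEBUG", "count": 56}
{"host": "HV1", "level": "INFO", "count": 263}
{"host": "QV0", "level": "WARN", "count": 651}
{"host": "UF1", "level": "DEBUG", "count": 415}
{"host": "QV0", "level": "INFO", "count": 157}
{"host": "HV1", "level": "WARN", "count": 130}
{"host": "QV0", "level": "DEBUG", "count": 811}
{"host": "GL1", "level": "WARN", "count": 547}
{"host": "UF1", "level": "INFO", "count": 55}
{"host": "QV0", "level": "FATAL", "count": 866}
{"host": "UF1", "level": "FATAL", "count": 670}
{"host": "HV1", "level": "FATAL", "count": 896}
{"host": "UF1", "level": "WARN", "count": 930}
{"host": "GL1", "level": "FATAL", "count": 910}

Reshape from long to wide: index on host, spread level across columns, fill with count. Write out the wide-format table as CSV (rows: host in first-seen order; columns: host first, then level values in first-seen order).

host,INFO,DEBUG,WARN,FATAL
GL1,817,792,547,910
HV1,263,56,130,896
QV0,157,811,651,866
UF1,55,415,930,670

Columns: host plus the 4 distinct level values (INFO, DEBUG, WARN, FATAL).
For example, row GL1 column INFO takes count=817 from the long row (GL1, INFO).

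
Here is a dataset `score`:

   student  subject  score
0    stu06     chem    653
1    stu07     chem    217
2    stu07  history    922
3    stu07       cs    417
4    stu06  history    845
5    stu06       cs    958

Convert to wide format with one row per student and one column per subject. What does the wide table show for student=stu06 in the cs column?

Wide layout: rows indexed by student, columns are the 3 distinct subject values (chem, history, cs).
Cell (student=stu06, subject=cs) draws from the long row where student=stu06 and subject=cs, which has score=958.

958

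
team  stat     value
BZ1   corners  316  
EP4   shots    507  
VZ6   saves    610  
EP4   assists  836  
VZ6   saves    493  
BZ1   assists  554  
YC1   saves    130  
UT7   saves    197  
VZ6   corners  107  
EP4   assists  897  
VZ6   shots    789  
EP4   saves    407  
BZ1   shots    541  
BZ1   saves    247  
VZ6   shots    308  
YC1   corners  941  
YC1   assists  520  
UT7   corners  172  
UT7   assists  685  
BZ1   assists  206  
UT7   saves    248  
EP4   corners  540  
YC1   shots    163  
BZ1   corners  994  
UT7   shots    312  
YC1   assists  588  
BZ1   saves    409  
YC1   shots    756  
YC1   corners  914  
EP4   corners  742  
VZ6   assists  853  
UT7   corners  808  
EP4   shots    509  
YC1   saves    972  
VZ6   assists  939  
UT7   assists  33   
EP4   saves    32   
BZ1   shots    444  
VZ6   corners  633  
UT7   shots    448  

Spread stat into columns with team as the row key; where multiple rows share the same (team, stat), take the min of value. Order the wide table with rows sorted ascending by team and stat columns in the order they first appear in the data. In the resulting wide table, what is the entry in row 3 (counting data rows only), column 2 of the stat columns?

With rows sorted ascending by team, row 3 is team=UT7. stat columns in first-appearance order: corners, shots, saves, assists; column 2 is shots.
Long rows with team=UT7, stat=shots: min(312, 448) = 312.

312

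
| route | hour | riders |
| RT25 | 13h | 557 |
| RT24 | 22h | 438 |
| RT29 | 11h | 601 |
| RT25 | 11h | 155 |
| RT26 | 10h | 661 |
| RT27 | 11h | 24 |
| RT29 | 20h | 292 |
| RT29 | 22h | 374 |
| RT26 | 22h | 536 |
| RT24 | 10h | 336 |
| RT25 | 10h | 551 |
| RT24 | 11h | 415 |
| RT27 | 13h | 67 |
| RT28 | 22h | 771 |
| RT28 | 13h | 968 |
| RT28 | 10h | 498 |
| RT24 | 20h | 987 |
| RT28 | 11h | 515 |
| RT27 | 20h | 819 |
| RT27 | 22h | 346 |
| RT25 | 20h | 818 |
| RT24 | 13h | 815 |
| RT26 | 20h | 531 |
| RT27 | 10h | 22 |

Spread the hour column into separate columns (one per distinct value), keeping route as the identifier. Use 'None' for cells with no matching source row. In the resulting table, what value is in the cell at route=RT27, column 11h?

The long row with route=RT27, hour=11h has riders=24.

24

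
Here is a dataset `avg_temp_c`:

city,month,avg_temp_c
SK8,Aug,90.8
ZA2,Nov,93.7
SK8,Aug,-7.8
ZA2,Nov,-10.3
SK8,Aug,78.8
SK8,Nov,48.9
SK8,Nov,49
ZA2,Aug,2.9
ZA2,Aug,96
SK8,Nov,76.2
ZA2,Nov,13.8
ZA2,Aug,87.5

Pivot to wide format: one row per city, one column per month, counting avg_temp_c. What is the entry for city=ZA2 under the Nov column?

3

Rows with city=ZA2 and month=Nov: avg_temp_c values are 93.7, -10.3, 13.8.
3 rows match — count = 3.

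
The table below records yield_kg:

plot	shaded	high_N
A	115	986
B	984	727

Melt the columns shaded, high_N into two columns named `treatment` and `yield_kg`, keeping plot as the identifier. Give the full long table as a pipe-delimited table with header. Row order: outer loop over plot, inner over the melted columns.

Each (plot, column) pair becomes one row: 2 × 2 = 4 rows.
For example, (A, shaded) → yield_kg=115.

| plot | treatment | yield_kg |
| A | shaded | 115 |
| A | high_N | 986 |
| B | shaded | 984 |
| B | high_N | 727 |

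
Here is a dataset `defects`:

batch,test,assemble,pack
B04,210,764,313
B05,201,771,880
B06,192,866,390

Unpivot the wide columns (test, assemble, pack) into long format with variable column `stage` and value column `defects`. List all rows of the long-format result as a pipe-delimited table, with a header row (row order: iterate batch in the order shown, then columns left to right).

Each (batch, column) pair becomes one row: 3 × 3 = 9 rows.
For example, (B04, test) → defects=210.

| batch | stage | defects |
| B04 | test | 210 |
| B04 | assemble | 764 |
| B04 | pack | 313 |
| B05 | test | 201 |
| B05 | assemble | 771 |
| B05 | pack | 880 |
| B06 | test | 192 |
| B06 | assemble | 866 |
| B06 | pack | 390 |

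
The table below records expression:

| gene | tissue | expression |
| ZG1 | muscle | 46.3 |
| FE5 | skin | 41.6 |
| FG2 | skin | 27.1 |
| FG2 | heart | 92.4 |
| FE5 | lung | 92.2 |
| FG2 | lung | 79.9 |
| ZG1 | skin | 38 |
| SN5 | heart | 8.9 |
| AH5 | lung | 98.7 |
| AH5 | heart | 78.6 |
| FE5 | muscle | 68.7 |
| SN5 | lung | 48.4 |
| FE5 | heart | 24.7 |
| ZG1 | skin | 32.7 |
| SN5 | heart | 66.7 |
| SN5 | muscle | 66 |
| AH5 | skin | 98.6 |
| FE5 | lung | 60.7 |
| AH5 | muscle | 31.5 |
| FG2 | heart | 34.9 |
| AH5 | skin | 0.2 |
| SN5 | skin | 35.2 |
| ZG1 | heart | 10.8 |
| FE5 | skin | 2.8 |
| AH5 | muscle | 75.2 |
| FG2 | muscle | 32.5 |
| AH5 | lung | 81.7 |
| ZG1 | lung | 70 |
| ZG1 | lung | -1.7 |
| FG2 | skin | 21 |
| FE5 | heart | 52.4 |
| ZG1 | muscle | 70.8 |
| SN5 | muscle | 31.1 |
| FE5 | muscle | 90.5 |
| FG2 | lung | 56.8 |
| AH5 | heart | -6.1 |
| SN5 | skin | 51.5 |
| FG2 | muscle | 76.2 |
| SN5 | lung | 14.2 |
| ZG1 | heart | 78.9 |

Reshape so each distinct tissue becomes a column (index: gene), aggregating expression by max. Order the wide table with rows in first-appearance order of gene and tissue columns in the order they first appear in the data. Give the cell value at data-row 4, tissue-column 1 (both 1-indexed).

66

With rows in first-appearance order of gene, row 4 is gene=SN5. tissue columns in first-appearance order: muscle, skin, heart, lung; column 1 is muscle.
Long rows with gene=SN5, tissue=muscle: max(66, 31.1) = 66.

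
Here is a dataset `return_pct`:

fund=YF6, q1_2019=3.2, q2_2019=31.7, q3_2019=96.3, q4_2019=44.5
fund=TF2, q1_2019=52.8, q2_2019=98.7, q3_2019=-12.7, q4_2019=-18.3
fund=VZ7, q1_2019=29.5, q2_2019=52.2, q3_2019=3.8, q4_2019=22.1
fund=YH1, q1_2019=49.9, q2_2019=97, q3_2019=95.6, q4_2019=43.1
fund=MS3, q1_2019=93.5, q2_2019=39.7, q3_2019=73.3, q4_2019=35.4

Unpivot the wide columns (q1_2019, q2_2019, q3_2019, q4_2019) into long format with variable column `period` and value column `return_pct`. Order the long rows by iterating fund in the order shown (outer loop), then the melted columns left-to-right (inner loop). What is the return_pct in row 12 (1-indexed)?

20 rows total (5 × 4). Row 12: index ⌊(12-1)/4⌋ = 2 into fund → VZ7; (12-1) mod 4 = 3 into the melted columns → q4_2019.
So row 12 is (VZ7, q4_2019, 22.1); return_pct = 22.1.

22.1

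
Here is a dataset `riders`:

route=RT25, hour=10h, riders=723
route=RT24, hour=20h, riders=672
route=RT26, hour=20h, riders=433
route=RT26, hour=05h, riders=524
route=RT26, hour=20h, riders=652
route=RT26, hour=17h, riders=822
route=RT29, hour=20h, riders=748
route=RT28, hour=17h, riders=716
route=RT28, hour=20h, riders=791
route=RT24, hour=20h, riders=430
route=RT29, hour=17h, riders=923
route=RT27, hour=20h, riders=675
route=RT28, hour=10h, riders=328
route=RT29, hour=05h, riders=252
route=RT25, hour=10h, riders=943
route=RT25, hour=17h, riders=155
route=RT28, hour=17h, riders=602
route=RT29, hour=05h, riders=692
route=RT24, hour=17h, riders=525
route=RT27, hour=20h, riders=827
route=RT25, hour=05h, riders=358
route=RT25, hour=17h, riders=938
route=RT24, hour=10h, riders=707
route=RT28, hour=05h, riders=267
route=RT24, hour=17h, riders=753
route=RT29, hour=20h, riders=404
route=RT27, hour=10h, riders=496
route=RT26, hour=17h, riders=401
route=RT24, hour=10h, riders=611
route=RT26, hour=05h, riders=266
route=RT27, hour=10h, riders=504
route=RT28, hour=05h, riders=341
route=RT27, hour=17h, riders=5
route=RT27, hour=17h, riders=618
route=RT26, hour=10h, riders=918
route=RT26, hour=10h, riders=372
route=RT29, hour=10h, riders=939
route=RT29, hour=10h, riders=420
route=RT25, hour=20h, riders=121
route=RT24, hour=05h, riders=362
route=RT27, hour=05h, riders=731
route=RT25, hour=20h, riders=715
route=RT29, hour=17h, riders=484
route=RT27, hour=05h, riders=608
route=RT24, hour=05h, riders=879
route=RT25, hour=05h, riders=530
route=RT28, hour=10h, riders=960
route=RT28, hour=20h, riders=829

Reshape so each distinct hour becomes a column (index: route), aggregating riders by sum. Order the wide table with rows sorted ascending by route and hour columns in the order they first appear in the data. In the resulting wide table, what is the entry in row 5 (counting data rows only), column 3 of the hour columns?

608

With rows sorted ascending by route, row 5 is route=RT28. hour columns in first-appearance order: 10h, 20h, 05h, 17h; column 3 is 05h.
Long rows with route=RT28, hour=05h: 267 + 341 = 608.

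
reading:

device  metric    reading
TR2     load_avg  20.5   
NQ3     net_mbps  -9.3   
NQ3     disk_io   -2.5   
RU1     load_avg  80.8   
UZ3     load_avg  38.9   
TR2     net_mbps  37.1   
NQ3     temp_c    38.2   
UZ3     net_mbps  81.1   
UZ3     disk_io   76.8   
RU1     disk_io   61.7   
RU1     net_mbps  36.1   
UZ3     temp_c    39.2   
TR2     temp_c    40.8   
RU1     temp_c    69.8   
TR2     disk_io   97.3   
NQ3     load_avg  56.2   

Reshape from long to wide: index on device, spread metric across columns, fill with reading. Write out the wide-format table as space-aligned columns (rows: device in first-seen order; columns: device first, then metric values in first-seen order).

Columns: device plus the 4 distinct metric values (load_avg, net_mbps, disk_io, temp_c).
For example, row TR2 column load_avg takes reading=20.5 from the long row (TR2, load_avg).

device  load_avg  net_mbps  disk_io  temp_c
TR2     20.5      37.1      97.3     40.8  
NQ3     56.2      -9.3      -2.5     38.2  
RU1     80.8      36.1      61.7     69.8  
UZ3     38.9      81.1      76.8     39.2  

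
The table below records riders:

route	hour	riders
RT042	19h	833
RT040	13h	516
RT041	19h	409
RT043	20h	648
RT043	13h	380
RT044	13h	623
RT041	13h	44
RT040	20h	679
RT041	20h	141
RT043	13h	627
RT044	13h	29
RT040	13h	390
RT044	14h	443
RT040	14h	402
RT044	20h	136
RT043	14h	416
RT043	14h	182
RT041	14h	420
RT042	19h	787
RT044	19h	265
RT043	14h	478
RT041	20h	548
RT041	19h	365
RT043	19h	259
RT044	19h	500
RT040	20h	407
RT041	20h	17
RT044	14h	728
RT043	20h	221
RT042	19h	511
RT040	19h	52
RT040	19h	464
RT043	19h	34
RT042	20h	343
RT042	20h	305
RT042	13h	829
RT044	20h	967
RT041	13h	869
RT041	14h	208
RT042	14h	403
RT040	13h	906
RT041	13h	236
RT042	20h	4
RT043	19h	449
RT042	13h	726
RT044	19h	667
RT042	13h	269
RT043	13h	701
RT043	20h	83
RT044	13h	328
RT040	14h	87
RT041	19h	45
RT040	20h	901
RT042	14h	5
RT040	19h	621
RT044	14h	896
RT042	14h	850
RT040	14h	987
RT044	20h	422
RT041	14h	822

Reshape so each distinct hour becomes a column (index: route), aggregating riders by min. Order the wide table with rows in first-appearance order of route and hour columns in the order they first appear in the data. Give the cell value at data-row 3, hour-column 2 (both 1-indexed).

With rows in first-appearance order of route, row 3 is route=RT041. hour columns in first-appearance order: 19h, 13h, 20h, 14h; column 2 is 13h.
Long rows with route=RT041, hour=13h: min(44, 869, 236) = 44.

44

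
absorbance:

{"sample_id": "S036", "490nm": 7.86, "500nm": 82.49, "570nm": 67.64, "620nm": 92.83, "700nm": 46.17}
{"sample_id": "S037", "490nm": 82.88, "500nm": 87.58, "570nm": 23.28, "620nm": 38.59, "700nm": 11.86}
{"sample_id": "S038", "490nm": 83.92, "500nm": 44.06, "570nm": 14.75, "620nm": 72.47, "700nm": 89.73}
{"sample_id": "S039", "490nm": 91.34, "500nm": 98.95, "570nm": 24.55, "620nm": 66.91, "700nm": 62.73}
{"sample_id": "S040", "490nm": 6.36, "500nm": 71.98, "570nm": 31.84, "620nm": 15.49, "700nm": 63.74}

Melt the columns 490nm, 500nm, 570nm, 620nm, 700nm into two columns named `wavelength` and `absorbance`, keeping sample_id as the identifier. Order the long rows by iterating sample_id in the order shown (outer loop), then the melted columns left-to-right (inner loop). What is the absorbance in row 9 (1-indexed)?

25 rows total (5 × 5). Row 9: index ⌊(9-1)/5⌋ = 1 into sample_id → S037; (9-1) mod 5 = 3 into the melted columns → 620nm.
So row 9 is (S037, 620nm, 38.59); absorbance = 38.59.

38.59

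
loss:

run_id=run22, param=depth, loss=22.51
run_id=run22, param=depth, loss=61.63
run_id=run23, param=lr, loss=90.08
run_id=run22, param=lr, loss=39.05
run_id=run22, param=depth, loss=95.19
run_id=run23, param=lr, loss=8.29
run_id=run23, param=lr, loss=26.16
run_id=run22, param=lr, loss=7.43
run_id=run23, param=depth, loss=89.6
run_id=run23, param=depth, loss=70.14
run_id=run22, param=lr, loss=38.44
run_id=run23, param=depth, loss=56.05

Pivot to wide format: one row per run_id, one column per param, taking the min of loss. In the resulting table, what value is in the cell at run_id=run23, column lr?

8.29

Rows with run_id=run23 and param=lr: loss values are 90.08, 8.29, 26.16.
min(90.08, 8.29, 26.16) = 8.29.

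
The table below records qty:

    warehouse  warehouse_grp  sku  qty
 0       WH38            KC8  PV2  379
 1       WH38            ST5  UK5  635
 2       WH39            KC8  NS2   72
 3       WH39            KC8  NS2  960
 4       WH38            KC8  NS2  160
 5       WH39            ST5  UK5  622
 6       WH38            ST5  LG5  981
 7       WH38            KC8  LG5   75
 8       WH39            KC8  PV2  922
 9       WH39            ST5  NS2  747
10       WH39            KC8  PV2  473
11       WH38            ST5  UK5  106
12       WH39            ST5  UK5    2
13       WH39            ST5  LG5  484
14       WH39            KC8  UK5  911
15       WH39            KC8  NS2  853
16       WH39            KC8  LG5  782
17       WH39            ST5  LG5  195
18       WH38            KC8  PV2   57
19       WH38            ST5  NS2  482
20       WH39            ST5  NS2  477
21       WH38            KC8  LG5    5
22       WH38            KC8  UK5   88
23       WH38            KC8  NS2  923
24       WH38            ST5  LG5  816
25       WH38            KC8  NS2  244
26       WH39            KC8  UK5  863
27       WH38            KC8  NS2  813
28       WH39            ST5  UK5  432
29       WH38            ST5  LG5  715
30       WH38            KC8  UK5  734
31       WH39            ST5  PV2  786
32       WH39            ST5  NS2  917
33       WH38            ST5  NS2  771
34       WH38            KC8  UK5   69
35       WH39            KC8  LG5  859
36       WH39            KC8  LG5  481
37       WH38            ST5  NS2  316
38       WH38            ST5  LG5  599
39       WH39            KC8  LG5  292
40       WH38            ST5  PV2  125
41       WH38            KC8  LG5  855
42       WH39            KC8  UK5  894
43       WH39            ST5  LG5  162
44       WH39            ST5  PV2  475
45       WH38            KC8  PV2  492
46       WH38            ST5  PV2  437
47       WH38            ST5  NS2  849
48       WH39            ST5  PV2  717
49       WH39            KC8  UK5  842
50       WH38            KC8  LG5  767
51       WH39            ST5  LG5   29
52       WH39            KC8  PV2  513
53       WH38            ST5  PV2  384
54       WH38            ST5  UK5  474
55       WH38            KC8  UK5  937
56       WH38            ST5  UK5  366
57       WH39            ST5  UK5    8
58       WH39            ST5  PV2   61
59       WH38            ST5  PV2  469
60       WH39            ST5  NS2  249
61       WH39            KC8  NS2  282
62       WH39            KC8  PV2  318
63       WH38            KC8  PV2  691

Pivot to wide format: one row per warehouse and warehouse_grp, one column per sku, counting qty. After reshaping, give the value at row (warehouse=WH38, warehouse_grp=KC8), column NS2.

Rows with warehouse=WH38, warehouse_grp=KC8 and sku=NS2: qty values are 160, 923, 244, 813.
4 rows match — count = 4.

4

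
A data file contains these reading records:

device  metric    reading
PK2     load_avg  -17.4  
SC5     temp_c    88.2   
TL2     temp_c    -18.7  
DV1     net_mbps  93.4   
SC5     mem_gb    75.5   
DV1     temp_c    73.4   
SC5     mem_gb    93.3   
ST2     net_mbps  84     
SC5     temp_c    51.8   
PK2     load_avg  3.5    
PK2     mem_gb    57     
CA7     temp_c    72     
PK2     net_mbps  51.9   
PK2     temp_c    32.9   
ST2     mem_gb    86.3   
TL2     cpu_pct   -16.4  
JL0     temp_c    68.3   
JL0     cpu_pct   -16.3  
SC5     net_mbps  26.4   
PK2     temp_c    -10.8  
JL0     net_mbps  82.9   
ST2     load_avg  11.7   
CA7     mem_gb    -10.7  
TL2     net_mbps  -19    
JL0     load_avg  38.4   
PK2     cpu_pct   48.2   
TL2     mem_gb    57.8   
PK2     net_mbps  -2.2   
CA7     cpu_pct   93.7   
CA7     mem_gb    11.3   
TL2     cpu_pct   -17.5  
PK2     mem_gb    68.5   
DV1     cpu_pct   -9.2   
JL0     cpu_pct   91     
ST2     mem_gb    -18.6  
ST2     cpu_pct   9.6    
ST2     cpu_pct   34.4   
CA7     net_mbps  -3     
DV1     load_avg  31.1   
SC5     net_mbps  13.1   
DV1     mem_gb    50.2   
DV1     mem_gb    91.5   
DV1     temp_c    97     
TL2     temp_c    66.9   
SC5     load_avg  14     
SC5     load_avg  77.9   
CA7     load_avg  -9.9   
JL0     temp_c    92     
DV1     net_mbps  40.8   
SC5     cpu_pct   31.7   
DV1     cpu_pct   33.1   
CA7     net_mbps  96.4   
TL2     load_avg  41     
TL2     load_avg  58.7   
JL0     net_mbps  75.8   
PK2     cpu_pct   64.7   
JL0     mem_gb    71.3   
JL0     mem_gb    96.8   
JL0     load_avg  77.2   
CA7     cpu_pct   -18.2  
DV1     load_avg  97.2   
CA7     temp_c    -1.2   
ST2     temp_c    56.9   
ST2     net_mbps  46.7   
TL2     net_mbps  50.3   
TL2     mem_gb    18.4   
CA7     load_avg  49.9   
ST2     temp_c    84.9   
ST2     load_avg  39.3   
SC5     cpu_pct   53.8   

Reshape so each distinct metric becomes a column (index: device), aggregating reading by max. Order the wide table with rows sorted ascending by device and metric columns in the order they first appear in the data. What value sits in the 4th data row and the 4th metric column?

68.5

With rows sorted ascending by device, row 4 is device=PK2. metric columns in first-appearance order: load_avg, temp_c, net_mbps, mem_gb, cpu_pct; column 4 is mem_gb.
Long rows with device=PK2, metric=mem_gb: max(57, 68.5) = 68.5.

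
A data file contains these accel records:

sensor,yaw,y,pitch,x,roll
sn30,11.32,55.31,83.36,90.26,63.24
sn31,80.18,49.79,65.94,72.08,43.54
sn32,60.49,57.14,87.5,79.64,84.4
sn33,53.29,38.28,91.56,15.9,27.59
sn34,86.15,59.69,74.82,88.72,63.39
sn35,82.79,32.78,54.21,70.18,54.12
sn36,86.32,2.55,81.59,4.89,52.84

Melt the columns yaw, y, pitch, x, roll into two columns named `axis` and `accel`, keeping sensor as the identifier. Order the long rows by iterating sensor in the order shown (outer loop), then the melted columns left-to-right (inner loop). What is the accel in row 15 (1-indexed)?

35 rows total (7 × 5). Row 15: index ⌊(15-1)/5⌋ = 2 into sensor → sn32; (15-1) mod 5 = 4 into the melted columns → roll.
So row 15 is (sn32, roll, 84.4); accel = 84.4.

84.4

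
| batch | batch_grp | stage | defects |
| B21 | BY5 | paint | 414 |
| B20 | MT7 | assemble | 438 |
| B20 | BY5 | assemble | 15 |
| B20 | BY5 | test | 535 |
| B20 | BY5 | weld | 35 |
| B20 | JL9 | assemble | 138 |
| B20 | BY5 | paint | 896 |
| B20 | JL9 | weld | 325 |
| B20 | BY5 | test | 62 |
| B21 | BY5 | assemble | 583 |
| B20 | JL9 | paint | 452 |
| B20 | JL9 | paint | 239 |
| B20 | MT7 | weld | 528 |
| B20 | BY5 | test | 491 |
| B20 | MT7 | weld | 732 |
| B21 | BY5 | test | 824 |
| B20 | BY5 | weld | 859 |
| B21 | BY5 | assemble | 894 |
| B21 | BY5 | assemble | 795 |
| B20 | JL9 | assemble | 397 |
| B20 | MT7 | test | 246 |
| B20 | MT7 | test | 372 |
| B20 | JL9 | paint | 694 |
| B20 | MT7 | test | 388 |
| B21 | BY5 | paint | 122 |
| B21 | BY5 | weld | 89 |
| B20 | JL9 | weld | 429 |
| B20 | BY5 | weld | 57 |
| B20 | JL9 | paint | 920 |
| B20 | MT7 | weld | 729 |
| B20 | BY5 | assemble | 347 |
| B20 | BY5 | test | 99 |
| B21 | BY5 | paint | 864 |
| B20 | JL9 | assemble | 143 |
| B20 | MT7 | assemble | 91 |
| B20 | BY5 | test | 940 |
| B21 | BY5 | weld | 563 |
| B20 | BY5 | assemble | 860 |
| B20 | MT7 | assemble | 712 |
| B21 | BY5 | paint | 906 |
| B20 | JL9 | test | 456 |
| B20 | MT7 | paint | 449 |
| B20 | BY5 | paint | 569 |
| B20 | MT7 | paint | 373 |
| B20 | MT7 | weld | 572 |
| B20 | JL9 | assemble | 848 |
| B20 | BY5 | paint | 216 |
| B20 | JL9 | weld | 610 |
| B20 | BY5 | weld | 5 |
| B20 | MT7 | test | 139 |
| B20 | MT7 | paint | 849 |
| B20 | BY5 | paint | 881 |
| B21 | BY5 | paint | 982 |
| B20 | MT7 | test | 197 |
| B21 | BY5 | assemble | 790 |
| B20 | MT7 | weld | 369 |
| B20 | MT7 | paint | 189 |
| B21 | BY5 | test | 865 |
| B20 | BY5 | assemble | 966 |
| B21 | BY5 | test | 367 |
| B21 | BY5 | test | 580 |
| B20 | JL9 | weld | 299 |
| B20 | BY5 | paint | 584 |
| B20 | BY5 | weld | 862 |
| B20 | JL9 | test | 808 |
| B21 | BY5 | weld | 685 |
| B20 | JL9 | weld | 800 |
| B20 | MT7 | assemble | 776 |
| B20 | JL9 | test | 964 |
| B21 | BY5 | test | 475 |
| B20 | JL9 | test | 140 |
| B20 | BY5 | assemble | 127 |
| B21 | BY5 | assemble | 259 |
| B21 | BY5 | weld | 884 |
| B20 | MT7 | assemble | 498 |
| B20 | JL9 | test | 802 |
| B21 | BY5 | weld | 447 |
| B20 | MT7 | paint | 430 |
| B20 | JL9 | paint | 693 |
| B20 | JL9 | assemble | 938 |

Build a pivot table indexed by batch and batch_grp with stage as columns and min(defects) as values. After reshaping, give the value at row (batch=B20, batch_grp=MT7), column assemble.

Rows with batch=B20, batch_grp=MT7 and stage=assemble: defects values are 438, 91, 712, 776, 498.
min(438, 91, 712, 776, 498) = 91.

91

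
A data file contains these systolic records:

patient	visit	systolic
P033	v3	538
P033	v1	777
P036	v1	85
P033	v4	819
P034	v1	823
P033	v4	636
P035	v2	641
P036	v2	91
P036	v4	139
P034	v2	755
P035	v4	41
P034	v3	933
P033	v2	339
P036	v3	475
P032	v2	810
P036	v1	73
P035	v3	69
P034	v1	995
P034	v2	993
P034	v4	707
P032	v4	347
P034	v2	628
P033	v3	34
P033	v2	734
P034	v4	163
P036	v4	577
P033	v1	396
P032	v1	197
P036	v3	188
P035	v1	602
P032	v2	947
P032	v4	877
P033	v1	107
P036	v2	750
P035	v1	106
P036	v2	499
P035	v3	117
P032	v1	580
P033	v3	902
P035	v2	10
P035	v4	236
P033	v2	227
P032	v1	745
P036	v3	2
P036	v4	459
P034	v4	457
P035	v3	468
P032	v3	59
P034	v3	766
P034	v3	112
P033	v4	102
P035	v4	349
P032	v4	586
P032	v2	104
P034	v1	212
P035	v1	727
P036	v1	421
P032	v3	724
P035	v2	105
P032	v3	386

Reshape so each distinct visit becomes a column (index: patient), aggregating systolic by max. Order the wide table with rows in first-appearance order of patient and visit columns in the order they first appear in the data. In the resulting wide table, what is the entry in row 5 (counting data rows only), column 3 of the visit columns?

With rows in first-appearance order of patient, row 5 is patient=P032. visit columns in first-appearance order: v3, v1, v4, v2; column 3 is v4.
Long rows with patient=P032, visit=v4: max(347, 877, 586) = 877.

877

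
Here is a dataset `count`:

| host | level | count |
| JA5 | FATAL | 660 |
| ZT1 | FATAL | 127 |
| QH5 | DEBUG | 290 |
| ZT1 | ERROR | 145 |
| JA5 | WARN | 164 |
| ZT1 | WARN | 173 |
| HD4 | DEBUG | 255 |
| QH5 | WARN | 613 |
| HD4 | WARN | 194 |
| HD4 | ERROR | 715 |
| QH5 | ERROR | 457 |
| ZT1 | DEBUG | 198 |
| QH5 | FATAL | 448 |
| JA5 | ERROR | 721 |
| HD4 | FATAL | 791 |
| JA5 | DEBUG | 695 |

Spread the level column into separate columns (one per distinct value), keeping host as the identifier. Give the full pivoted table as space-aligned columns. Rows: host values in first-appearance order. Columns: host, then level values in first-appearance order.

host  FATAL  DEBUG  ERROR  WARN
JA5   660    695    721    164 
ZT1   127    198    145    173 
QH5   448    290    457    613 
HD4   791    255    715    194 

Columns: host plus the 4 distinct level values (FATAL, DEBUG, ERROR, WARN).
For example, row JA5 column FATAL takes count=660 from the long row (JA5, FATAL).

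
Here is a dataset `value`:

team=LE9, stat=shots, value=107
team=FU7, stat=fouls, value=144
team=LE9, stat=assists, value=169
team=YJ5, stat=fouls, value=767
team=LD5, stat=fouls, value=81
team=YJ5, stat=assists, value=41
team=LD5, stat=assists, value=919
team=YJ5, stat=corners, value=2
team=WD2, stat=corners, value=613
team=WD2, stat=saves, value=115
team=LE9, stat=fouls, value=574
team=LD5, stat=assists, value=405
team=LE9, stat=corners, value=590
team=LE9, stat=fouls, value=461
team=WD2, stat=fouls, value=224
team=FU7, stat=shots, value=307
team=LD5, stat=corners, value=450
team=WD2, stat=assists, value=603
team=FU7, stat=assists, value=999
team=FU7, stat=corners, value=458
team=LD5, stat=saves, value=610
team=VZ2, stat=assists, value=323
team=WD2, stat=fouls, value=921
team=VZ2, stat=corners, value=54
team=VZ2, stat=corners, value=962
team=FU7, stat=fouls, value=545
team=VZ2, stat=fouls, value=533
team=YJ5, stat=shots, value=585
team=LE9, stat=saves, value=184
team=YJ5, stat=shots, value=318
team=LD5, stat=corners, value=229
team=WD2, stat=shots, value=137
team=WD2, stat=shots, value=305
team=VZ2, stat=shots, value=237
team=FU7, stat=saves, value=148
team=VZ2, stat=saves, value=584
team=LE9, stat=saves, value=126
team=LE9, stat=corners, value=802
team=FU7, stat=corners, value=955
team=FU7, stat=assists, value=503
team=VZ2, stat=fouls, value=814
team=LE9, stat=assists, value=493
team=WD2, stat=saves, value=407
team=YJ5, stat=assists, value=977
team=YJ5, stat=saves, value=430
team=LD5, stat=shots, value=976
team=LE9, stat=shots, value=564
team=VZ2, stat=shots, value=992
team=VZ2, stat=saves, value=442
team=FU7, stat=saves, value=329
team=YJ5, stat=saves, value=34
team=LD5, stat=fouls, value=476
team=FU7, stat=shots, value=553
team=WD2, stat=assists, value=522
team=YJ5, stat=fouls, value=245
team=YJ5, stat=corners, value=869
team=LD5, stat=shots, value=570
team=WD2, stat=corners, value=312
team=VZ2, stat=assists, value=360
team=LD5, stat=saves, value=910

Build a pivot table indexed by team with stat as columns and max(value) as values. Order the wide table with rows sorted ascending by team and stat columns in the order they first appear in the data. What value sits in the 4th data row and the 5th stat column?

584

With rows sorted ascending by team, row 4 is team=VZ2. stat columns in first-appearance order: shots, fouls, assists, corners, saves; column 5 is saves.
Long rows with team=VZ2, stat=saves: max(584, 442) = 584.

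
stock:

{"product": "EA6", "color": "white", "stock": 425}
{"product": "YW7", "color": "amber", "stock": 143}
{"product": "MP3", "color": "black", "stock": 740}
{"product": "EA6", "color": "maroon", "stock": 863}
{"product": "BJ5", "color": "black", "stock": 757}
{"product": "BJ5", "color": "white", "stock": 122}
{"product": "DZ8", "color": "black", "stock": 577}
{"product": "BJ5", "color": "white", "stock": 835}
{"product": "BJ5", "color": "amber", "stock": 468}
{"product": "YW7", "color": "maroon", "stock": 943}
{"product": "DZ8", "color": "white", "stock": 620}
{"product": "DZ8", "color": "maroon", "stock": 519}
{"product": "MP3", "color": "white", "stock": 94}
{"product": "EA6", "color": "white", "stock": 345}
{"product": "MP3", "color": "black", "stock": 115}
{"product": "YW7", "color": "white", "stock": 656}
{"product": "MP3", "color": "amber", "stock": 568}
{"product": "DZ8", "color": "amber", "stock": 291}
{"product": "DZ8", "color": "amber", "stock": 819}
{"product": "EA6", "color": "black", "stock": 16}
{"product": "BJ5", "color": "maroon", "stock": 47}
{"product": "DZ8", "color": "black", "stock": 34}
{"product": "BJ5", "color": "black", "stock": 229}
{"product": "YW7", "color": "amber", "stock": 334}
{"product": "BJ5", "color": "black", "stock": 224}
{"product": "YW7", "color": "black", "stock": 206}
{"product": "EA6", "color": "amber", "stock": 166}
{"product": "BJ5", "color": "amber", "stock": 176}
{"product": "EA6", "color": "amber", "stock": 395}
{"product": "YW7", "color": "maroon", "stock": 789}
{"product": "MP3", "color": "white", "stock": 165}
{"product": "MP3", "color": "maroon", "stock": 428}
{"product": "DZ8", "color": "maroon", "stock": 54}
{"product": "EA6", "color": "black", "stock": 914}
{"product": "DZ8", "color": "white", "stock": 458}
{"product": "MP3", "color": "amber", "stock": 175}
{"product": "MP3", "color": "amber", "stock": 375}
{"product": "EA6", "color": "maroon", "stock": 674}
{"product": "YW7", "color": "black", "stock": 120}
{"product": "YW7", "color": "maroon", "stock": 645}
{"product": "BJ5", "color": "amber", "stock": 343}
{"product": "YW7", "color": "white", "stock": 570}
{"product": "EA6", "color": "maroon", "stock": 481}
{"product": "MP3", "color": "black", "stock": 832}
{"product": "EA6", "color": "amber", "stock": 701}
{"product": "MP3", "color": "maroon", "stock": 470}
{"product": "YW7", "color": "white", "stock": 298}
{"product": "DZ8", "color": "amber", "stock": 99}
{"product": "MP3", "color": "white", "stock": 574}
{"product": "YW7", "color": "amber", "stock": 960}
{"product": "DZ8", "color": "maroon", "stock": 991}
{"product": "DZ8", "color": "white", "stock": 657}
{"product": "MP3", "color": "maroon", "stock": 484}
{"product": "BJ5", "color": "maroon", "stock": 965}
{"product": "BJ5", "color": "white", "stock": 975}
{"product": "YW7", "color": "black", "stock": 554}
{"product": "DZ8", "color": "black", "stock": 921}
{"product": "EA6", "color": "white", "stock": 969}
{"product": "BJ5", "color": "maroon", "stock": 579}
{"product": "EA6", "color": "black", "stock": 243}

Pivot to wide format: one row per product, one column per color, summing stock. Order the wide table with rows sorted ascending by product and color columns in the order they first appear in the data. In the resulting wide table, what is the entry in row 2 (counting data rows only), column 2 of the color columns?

1209

With rows sorted ascending by product, row 2 is product=DZ8. color columns in first-appearance order: white, amber, black, maroon; column 2 is amber.
Long rows with product=DZ8, color=amber: 291 + 819 + 99 = 1209.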